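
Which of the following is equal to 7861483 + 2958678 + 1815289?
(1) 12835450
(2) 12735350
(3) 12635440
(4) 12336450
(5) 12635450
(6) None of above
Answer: 5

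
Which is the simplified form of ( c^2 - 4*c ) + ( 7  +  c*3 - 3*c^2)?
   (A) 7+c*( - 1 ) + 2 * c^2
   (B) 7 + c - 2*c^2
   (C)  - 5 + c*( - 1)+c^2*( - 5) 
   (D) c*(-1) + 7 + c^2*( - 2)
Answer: D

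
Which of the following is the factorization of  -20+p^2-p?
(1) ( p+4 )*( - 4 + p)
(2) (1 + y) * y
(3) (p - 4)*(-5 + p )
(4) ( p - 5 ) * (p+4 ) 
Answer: 4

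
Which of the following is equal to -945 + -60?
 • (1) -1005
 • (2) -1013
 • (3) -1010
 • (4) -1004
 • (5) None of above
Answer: 1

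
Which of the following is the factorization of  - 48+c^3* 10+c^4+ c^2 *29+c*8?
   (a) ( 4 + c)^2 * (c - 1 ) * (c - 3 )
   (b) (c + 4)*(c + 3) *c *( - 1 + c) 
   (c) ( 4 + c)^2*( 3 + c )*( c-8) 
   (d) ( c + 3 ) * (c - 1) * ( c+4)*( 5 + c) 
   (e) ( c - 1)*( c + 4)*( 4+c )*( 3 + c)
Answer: e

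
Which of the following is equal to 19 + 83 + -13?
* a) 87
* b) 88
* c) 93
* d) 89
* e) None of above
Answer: d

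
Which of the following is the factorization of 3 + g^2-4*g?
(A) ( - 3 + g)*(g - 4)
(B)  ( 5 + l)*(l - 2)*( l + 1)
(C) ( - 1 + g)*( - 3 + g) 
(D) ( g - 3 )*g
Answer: C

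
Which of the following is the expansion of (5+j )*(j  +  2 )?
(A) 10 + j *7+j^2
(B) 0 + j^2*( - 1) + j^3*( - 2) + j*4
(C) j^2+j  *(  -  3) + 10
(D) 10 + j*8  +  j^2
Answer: A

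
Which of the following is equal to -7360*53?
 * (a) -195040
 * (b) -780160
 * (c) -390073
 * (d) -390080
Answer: d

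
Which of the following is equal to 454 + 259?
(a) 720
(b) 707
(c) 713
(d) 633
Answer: c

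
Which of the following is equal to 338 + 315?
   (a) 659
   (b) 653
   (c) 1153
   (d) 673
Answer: b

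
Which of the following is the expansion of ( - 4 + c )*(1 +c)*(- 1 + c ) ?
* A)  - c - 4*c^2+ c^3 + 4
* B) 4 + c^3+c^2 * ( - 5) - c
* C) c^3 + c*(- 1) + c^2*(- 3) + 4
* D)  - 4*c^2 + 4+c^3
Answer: A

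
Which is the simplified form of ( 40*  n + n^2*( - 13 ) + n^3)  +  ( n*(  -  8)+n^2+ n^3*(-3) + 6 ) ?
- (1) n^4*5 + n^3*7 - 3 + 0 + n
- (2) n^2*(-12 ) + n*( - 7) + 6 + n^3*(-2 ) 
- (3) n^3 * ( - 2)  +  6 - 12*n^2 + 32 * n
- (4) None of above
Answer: 3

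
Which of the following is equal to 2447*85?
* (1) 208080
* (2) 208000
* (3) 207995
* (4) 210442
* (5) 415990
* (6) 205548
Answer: 3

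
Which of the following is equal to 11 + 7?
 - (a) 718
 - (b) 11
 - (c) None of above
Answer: c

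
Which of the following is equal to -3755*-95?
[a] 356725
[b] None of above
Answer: a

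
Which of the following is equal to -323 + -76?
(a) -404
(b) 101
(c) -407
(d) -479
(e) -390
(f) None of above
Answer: f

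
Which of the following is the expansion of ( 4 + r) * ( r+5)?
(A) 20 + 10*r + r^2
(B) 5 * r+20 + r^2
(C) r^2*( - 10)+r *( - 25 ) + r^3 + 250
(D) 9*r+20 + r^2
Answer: D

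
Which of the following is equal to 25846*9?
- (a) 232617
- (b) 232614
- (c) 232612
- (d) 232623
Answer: b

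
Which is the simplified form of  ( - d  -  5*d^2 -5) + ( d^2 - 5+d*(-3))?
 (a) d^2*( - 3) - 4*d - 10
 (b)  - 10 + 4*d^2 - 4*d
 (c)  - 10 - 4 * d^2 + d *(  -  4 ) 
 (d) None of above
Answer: c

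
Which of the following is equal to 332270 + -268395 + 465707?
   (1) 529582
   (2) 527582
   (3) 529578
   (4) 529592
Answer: 1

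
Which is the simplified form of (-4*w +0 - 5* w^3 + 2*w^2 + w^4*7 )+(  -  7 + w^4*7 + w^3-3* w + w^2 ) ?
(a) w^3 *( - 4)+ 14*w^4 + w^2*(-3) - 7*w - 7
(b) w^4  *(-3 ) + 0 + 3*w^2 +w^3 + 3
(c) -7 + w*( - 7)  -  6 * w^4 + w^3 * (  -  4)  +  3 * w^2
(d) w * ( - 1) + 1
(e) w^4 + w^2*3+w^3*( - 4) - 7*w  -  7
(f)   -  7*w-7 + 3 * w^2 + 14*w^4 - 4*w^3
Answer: f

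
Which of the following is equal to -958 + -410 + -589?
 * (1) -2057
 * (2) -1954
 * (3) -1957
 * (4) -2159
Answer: 3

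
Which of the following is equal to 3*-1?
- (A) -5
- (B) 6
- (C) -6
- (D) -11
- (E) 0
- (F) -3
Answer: F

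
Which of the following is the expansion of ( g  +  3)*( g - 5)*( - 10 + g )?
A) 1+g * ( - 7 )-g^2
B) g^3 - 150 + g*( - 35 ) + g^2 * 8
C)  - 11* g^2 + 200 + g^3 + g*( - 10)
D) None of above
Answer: D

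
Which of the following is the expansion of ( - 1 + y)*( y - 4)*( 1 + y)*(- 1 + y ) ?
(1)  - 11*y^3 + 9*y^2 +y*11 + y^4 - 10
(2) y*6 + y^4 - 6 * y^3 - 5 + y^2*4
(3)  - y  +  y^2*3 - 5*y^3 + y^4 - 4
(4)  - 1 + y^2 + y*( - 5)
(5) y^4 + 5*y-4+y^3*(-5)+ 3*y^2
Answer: 5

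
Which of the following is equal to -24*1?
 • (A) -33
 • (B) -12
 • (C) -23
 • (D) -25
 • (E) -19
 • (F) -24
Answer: F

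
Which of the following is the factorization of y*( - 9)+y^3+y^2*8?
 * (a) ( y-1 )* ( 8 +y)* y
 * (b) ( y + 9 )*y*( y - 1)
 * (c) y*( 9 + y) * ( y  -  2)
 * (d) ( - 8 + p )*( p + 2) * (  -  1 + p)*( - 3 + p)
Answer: b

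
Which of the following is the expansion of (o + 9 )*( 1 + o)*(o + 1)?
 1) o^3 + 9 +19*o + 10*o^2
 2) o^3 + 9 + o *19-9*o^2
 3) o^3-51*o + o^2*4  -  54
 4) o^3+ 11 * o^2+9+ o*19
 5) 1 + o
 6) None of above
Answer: 4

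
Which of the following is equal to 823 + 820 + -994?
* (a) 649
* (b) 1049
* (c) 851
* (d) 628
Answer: a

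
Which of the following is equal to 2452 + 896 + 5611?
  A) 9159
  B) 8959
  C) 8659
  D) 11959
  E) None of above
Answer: B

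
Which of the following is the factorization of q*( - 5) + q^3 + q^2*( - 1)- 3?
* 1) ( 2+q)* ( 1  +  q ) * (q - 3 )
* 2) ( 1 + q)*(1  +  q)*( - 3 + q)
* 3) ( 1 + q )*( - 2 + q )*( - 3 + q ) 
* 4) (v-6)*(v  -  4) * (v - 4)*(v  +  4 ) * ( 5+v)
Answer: 2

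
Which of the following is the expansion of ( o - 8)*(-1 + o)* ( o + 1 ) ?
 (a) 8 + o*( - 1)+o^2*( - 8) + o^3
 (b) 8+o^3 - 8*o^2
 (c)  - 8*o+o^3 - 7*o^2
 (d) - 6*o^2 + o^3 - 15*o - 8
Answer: a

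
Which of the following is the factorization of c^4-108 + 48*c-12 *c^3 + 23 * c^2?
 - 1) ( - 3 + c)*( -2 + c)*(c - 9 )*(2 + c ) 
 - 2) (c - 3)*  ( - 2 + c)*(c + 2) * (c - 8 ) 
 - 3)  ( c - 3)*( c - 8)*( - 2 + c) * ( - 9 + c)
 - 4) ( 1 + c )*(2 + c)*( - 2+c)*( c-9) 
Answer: 1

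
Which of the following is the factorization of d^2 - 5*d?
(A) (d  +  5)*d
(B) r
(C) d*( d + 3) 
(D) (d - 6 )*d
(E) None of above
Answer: E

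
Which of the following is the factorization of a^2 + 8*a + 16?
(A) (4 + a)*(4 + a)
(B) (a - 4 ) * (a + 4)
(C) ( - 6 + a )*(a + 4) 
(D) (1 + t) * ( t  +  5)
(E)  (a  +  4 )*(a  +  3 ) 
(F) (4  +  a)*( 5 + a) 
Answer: A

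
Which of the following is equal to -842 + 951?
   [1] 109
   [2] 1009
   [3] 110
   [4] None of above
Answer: 1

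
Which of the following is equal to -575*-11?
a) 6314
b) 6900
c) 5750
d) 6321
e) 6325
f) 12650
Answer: e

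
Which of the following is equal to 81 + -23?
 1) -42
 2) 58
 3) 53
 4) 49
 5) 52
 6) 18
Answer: 2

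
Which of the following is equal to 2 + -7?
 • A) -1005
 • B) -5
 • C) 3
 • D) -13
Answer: B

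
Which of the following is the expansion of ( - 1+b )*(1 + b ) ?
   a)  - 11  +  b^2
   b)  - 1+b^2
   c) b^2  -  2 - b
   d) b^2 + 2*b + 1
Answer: b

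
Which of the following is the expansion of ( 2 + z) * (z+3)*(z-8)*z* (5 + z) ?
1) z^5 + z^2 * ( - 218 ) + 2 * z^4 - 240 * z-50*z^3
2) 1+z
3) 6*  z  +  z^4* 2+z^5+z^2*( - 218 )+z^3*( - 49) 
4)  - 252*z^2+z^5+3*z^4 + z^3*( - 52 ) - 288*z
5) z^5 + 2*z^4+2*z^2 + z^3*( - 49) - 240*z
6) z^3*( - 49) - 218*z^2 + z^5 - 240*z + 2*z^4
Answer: 6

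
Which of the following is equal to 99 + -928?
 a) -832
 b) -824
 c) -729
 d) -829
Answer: d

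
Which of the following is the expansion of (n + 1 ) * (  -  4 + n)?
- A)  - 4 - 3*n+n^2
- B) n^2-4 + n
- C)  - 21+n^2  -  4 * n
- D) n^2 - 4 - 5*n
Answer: A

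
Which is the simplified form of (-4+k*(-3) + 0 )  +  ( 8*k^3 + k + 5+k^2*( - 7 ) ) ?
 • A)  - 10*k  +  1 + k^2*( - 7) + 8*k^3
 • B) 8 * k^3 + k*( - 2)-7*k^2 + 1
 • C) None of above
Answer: B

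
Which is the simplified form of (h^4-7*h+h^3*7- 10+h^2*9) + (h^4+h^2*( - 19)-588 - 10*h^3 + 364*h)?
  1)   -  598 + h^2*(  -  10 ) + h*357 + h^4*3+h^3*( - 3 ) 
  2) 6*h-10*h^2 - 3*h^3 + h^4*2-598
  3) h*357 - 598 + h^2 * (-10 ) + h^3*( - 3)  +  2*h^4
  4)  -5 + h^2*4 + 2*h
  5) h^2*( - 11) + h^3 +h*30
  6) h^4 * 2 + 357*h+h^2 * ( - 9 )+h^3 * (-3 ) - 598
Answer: 3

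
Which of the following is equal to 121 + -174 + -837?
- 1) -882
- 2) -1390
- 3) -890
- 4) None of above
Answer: 3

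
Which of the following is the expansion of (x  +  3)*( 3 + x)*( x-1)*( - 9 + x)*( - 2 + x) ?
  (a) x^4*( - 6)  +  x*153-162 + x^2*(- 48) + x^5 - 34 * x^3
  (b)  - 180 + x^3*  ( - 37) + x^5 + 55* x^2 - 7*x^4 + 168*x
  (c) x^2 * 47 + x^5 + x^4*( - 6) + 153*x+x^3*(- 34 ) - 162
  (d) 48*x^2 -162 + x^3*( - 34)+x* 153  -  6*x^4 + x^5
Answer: d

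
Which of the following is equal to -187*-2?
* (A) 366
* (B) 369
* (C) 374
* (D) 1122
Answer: C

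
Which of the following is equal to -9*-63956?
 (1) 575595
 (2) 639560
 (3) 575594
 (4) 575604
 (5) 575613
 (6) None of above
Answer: 4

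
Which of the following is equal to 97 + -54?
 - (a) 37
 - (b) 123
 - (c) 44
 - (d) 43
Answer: d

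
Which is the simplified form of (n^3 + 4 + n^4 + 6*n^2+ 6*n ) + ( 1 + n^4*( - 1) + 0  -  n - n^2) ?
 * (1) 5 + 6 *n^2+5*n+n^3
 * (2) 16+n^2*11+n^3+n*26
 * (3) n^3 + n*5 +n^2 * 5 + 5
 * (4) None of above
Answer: 3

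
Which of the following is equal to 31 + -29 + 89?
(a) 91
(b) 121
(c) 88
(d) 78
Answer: a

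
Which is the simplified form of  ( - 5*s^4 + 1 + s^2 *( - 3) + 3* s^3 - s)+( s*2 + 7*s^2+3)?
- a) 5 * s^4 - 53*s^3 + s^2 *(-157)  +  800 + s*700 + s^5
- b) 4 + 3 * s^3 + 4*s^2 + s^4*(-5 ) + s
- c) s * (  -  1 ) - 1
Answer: b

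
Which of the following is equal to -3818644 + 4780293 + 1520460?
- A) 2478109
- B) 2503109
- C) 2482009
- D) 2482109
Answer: D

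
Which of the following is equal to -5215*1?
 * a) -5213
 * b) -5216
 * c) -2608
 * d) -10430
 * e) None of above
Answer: e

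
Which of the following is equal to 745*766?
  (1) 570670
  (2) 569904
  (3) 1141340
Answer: 1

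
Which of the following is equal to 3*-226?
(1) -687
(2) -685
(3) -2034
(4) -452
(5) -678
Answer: 5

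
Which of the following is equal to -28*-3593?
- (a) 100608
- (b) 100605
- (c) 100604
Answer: c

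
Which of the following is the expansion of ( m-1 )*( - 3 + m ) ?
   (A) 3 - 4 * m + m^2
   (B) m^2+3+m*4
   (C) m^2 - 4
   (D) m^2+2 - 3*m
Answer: A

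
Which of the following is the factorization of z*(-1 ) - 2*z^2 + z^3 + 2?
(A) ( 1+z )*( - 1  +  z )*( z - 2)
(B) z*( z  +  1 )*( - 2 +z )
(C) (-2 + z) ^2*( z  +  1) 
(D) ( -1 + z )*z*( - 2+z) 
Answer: A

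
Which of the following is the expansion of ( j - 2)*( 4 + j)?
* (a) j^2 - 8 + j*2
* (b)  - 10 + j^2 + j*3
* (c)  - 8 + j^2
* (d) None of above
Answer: a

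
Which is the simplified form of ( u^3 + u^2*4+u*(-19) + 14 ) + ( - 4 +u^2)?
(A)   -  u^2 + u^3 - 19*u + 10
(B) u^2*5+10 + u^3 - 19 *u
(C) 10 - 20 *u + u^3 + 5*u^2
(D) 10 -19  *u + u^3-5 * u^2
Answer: B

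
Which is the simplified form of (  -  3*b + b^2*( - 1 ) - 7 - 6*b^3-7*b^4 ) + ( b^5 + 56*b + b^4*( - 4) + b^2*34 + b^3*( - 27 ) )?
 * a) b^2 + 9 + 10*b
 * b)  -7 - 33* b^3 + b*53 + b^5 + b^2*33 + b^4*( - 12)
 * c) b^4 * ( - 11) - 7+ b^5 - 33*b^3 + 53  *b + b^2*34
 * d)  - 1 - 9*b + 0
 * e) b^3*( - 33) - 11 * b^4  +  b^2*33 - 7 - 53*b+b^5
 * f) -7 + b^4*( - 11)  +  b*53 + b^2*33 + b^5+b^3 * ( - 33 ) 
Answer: f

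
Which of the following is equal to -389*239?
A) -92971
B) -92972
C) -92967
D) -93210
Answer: A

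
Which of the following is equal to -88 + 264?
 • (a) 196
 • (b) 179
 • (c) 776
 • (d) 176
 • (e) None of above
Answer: d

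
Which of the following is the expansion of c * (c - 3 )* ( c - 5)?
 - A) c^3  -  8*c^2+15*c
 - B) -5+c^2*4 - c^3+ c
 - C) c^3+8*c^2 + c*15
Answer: A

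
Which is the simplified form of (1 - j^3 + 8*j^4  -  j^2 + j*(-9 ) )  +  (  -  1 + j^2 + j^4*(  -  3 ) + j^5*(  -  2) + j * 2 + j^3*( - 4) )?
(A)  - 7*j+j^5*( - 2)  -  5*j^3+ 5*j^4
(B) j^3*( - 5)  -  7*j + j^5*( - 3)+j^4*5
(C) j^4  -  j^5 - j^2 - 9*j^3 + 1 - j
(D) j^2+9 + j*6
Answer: A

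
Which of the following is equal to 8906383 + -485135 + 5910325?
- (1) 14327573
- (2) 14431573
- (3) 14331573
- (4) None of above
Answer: 3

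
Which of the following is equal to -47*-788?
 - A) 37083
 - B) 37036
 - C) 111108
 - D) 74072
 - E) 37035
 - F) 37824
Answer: B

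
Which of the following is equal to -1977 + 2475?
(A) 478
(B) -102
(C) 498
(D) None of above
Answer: C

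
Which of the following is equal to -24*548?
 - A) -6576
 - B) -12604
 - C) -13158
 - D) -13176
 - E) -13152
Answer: E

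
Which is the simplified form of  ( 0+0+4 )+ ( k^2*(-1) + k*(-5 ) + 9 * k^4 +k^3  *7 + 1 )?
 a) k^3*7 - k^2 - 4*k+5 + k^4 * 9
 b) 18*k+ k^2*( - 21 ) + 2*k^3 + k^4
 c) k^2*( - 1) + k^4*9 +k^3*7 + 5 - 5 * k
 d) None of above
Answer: c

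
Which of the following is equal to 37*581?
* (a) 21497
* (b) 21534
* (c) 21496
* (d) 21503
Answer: a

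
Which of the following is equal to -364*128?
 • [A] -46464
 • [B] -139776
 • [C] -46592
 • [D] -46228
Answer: C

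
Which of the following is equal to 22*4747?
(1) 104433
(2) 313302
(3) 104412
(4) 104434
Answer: 4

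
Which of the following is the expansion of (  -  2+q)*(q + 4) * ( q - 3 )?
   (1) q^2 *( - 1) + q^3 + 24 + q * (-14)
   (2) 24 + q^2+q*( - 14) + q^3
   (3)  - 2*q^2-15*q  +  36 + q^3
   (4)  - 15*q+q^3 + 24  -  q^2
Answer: 1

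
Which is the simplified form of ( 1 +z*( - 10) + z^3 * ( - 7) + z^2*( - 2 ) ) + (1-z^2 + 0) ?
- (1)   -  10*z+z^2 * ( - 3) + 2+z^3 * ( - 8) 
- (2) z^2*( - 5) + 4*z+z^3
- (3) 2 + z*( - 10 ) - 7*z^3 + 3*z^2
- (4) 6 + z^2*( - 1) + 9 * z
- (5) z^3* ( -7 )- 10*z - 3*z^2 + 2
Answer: 5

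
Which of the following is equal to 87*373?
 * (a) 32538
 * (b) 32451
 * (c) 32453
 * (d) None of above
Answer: b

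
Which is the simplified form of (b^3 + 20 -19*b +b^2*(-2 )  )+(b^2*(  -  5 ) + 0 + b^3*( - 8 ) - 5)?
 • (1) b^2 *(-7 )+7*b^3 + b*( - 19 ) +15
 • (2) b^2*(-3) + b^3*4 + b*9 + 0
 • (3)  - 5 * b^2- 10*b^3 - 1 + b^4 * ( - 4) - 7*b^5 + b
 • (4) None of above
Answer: 4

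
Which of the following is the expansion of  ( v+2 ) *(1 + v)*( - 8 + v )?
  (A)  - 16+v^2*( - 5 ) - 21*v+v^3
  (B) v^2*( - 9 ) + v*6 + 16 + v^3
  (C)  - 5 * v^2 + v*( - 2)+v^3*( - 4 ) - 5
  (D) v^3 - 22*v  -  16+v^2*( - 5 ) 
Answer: D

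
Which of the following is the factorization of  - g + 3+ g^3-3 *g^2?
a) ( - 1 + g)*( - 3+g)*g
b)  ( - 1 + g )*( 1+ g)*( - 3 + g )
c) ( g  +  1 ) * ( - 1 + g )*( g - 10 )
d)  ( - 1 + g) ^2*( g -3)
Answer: b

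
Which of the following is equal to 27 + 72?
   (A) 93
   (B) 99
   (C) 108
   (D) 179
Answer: B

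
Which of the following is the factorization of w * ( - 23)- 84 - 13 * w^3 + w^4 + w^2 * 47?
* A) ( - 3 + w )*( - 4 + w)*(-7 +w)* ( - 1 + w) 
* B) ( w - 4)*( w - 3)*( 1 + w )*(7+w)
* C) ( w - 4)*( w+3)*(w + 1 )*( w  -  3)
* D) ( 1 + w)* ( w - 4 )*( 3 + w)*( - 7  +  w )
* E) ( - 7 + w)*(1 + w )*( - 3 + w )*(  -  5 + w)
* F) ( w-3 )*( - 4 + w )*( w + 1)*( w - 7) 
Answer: F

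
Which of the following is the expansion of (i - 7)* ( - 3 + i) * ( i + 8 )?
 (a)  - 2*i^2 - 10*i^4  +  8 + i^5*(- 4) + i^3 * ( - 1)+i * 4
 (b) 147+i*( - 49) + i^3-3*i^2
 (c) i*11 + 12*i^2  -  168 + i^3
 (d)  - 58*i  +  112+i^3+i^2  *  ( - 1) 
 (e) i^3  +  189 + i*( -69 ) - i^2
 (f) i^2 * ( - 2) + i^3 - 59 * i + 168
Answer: f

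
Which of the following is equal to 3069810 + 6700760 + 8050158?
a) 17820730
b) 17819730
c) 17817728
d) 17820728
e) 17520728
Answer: d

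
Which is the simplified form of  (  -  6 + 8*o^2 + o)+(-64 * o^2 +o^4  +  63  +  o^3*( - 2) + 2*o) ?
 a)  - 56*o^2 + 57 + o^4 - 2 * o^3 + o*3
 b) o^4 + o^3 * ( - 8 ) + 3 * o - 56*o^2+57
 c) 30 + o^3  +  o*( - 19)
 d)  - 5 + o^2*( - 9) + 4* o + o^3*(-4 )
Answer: a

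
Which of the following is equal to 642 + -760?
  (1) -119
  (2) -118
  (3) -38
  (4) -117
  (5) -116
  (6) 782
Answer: 2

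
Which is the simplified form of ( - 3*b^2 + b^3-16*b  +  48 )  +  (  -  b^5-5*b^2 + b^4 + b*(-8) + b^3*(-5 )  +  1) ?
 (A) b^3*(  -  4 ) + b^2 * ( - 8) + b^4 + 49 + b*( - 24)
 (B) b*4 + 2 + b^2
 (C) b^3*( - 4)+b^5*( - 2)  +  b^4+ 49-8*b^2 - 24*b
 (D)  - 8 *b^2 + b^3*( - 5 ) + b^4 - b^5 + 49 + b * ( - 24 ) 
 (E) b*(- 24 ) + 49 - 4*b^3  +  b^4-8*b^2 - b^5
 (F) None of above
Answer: E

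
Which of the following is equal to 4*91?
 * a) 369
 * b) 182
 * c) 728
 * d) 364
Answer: d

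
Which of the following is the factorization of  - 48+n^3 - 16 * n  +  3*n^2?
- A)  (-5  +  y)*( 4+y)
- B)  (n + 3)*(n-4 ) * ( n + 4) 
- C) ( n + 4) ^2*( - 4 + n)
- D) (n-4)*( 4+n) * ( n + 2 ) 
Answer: B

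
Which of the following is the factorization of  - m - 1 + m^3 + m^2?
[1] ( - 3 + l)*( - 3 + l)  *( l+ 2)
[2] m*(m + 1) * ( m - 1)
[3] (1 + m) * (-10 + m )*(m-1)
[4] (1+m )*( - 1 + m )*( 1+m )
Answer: 4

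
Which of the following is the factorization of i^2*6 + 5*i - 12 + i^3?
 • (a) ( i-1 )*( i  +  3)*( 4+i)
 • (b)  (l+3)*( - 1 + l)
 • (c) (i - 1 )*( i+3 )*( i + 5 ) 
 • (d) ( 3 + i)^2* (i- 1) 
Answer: a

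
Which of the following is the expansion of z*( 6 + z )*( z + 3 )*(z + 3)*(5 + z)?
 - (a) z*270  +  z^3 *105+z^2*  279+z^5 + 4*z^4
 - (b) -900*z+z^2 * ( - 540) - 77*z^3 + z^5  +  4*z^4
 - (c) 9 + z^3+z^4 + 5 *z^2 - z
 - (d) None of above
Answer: d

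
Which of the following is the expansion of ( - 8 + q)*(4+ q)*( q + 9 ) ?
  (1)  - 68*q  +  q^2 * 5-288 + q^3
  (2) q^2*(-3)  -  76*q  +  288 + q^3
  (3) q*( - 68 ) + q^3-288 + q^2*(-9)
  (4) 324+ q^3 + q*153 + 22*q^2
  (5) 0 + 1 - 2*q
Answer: 1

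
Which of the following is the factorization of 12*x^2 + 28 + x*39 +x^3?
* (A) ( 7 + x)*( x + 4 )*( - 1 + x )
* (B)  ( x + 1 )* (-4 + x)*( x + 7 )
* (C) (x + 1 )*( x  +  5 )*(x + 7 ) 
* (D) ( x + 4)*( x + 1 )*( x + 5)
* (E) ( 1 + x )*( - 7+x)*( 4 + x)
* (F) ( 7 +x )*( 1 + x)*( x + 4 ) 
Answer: F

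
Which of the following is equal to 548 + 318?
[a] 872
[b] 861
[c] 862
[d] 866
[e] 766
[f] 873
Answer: d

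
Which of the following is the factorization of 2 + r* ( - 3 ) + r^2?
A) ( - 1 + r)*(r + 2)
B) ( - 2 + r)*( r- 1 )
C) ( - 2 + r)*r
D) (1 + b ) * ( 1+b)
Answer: B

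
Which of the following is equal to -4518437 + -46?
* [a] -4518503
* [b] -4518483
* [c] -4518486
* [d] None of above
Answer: b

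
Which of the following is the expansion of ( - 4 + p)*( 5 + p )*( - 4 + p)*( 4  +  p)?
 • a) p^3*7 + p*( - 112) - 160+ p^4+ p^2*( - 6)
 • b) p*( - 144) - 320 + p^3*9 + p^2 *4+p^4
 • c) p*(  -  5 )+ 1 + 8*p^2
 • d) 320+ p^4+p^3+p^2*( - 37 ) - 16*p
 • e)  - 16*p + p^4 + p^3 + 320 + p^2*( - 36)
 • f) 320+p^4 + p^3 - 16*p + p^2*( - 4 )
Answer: e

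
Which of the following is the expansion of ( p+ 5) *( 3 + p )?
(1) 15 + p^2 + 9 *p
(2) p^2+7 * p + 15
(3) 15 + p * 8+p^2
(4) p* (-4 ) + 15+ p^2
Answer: 3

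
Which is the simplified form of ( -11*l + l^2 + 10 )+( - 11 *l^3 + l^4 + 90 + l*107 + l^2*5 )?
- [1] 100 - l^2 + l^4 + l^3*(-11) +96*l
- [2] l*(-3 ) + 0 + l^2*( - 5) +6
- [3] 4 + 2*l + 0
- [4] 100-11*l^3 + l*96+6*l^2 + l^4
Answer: 4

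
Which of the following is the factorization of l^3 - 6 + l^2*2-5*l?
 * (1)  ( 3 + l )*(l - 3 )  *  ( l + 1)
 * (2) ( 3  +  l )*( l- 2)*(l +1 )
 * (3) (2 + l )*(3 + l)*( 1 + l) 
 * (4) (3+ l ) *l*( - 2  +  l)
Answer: 2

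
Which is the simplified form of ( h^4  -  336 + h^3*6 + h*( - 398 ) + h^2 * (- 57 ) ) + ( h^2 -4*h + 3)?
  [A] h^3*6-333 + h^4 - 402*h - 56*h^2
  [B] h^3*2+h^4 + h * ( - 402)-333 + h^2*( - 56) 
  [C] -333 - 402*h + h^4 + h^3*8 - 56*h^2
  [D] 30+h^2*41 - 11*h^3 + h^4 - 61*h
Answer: A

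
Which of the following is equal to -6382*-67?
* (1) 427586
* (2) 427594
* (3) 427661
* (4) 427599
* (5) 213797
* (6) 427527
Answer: 2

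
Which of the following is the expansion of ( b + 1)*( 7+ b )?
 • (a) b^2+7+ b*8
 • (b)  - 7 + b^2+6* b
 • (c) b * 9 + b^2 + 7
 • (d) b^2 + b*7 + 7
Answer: a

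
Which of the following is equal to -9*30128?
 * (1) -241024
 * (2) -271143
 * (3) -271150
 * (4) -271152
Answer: 4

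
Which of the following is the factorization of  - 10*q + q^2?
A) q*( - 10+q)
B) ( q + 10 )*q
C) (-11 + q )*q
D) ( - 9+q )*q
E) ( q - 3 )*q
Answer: A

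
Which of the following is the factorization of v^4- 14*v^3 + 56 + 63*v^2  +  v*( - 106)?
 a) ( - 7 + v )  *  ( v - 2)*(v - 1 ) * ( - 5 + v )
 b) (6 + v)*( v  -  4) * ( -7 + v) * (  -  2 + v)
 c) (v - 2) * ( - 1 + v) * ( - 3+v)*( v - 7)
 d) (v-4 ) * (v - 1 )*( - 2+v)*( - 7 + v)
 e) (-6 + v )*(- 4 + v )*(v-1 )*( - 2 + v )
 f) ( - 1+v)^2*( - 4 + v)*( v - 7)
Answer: d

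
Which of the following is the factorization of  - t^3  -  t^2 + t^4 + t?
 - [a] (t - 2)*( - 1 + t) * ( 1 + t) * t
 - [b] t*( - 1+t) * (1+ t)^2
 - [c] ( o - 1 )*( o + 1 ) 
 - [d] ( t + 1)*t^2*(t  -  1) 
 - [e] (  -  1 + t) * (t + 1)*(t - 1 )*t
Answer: e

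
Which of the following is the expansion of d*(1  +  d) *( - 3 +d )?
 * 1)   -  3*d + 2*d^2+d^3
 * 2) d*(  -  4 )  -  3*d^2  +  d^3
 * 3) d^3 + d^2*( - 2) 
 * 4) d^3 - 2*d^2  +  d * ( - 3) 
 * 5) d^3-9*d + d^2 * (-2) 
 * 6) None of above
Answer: 4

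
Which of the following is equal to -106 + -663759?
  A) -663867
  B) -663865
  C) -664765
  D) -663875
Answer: B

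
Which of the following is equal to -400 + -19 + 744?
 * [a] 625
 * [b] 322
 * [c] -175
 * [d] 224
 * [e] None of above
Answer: e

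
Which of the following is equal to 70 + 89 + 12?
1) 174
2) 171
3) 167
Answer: 2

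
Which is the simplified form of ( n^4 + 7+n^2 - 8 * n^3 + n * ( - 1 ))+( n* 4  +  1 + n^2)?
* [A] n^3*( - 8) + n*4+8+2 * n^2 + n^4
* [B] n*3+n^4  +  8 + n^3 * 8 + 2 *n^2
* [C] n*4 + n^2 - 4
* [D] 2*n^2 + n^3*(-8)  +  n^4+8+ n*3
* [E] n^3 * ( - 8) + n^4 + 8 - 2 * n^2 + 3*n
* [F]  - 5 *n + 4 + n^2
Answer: D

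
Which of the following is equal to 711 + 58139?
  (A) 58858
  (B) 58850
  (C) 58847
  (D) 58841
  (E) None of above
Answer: B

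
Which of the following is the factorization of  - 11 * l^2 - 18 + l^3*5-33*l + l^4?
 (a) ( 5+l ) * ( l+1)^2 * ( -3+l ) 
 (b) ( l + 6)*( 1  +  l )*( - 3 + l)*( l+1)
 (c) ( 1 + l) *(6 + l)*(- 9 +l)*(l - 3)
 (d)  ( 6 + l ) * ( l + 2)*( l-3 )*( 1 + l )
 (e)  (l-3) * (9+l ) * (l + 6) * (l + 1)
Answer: b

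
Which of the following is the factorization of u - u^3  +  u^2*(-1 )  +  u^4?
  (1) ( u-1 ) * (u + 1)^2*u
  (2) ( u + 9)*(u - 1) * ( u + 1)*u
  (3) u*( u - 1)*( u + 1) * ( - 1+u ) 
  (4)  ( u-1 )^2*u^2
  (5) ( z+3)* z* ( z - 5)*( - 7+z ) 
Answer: 3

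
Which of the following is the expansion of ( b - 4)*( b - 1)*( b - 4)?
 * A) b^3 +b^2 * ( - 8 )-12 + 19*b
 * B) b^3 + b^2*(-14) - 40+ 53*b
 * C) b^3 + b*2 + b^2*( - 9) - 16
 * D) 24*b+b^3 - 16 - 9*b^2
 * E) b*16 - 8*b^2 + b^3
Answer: D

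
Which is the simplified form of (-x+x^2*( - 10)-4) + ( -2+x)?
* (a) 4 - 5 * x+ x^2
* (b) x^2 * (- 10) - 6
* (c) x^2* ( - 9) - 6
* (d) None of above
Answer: b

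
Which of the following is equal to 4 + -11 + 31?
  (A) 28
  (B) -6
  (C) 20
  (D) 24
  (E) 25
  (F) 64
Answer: D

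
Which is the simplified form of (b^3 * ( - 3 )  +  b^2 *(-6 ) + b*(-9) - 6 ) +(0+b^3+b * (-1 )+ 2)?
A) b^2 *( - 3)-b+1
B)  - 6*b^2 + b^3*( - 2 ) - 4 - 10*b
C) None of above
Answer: B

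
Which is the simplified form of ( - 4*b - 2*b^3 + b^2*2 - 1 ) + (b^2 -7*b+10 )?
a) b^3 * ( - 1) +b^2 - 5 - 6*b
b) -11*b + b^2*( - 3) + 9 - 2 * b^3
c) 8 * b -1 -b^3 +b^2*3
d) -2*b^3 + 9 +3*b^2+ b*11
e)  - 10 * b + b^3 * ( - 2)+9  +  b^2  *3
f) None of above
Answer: f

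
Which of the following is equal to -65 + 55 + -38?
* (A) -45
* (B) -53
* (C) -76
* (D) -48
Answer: D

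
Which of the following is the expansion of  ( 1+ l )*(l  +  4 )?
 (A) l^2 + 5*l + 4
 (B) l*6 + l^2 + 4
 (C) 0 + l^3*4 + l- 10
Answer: A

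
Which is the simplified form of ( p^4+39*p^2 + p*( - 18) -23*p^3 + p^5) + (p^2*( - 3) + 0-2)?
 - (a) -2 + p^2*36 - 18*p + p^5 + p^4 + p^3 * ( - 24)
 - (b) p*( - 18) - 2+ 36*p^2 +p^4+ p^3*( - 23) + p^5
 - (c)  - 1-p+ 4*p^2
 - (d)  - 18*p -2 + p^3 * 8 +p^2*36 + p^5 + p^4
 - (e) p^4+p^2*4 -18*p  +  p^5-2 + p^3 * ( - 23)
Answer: b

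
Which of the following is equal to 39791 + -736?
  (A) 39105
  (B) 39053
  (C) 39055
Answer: C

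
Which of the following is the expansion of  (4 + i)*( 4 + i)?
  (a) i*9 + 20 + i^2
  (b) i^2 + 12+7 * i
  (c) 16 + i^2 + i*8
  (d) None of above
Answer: c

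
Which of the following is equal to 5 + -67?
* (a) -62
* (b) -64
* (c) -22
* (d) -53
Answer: a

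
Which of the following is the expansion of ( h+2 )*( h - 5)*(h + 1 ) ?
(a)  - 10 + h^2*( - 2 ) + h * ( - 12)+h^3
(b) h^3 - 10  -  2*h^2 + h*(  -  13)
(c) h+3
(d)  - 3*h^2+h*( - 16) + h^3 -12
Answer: b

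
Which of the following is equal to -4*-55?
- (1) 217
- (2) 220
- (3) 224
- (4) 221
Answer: 2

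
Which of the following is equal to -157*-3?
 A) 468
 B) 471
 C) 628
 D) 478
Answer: B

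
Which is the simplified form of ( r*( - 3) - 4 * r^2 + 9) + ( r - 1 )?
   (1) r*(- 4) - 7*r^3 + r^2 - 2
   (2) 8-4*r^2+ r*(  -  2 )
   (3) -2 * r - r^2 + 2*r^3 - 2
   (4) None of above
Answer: 2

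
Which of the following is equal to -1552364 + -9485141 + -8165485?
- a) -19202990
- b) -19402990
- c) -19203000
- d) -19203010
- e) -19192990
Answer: a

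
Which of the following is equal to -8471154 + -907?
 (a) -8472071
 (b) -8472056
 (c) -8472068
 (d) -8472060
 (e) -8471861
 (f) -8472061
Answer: f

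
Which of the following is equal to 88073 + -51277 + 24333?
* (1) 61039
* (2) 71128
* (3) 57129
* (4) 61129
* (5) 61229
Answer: 4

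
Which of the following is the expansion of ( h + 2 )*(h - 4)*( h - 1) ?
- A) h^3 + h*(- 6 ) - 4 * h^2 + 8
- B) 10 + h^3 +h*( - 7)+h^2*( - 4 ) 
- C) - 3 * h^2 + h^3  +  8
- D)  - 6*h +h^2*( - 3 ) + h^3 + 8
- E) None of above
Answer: D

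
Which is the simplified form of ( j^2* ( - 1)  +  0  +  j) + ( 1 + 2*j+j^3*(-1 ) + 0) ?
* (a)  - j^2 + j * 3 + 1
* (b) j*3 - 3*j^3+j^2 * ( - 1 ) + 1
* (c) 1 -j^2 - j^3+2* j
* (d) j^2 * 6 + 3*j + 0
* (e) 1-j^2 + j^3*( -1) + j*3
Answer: e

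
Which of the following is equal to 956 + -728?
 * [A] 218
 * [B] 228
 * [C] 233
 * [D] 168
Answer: B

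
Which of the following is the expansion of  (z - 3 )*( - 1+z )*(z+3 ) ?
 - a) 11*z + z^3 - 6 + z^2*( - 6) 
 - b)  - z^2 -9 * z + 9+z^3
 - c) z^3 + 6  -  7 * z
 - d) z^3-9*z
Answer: b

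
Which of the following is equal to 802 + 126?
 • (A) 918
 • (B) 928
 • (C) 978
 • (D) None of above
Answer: B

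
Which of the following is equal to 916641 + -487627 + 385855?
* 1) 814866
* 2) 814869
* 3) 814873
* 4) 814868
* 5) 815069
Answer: 2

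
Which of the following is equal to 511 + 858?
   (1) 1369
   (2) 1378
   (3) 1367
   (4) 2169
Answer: 1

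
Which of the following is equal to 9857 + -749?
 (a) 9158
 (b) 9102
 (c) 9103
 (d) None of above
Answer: d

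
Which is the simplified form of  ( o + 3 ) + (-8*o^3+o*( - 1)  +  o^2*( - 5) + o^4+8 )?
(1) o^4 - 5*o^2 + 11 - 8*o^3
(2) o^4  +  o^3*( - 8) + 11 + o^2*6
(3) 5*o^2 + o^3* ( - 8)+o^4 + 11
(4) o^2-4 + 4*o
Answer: 1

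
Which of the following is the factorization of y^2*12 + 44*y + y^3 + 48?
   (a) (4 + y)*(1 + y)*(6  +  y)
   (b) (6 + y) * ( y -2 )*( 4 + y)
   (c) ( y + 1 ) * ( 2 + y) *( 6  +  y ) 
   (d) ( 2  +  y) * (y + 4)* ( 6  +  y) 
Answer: d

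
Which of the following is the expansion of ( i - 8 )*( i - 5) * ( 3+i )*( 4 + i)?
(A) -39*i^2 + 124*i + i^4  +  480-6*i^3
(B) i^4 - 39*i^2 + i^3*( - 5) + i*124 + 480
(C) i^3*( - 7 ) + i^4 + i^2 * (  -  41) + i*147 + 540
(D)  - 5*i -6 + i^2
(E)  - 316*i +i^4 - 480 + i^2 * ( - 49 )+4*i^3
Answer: A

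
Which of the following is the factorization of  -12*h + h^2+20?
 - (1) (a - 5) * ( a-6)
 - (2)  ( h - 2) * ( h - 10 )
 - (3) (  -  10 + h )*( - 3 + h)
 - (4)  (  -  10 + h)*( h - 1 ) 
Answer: 2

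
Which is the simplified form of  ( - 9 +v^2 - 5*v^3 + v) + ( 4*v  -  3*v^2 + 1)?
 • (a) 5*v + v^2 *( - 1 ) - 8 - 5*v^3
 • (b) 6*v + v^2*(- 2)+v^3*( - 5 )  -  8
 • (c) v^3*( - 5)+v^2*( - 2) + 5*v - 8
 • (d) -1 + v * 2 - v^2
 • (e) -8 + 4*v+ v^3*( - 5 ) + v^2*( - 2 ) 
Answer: c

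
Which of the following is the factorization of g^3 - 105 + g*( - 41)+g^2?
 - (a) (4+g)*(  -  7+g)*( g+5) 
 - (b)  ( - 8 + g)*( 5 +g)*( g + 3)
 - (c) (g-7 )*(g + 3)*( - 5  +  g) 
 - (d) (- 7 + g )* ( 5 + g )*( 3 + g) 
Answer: d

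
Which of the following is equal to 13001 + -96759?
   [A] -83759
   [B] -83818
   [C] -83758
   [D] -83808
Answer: C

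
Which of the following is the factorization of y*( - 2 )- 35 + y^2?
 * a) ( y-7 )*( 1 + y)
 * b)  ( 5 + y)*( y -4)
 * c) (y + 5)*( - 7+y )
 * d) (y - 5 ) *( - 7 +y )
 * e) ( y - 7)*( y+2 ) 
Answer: c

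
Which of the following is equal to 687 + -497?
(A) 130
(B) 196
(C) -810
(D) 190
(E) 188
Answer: D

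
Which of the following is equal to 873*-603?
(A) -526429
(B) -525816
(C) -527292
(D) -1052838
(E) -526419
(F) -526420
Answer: E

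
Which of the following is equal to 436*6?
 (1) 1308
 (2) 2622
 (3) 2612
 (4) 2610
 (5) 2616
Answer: 5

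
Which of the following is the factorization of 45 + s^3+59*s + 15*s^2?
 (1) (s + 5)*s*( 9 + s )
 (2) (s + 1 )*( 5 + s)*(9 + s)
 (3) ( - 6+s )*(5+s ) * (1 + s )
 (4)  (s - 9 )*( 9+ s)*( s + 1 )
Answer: 2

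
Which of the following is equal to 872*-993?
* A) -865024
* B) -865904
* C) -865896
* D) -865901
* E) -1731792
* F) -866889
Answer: C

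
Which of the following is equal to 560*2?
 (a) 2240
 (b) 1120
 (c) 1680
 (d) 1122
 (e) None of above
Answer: b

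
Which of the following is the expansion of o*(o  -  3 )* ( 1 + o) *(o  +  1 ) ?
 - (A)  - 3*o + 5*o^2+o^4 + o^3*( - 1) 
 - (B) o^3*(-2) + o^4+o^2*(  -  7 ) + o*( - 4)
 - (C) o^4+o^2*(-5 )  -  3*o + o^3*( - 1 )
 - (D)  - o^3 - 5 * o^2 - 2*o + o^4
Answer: C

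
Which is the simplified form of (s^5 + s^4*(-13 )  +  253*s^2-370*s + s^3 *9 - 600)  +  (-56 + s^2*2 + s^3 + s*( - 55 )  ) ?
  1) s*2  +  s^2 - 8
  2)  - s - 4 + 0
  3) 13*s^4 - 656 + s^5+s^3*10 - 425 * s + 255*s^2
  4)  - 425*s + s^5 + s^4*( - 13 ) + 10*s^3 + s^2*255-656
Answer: 4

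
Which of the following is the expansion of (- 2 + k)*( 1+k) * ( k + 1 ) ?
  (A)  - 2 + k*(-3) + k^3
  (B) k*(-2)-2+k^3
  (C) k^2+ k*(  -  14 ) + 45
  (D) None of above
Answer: A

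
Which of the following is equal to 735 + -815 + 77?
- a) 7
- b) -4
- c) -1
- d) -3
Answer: d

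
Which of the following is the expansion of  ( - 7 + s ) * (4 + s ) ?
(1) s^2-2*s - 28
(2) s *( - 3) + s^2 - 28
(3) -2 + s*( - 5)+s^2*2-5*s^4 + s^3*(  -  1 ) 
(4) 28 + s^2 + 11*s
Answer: 2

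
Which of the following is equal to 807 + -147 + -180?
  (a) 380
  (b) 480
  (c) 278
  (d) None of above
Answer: b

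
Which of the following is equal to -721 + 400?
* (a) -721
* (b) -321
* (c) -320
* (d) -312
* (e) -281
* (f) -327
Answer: b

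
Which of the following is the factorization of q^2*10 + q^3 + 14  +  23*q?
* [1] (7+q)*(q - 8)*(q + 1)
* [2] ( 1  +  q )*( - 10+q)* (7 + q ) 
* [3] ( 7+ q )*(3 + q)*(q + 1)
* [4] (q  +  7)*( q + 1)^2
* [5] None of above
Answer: 5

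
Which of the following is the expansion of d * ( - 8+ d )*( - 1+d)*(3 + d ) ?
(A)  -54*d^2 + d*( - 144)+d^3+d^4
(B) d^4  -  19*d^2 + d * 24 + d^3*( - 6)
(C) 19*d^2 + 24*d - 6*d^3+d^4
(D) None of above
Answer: B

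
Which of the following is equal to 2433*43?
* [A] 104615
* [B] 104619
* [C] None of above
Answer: B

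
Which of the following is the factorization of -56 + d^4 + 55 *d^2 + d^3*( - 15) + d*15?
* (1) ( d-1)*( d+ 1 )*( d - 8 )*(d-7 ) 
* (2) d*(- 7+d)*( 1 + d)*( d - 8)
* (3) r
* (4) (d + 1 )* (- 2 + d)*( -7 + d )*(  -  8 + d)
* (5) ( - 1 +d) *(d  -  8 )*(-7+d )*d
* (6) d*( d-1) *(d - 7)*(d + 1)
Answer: 1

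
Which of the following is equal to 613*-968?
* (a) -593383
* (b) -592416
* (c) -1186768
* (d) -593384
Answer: d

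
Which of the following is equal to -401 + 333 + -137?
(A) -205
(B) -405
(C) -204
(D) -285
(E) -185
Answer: A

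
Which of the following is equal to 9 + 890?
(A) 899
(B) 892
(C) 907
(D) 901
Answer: A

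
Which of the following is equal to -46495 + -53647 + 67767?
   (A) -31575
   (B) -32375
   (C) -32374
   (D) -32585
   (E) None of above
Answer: B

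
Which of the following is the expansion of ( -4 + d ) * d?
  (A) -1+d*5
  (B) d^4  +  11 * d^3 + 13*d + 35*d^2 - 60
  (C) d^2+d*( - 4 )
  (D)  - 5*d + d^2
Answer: C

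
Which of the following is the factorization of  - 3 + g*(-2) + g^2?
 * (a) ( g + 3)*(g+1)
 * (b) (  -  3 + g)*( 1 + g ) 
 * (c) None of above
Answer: b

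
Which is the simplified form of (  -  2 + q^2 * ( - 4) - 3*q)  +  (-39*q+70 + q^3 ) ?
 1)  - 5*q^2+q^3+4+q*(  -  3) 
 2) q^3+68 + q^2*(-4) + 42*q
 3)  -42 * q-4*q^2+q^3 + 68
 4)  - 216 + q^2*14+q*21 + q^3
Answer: 3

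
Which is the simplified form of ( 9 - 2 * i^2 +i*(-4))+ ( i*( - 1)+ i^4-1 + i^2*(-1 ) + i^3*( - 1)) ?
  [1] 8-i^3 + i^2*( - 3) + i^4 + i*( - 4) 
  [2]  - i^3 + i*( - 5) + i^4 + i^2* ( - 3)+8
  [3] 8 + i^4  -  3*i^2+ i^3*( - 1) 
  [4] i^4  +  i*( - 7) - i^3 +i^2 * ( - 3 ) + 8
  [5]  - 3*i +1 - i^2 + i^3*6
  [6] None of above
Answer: 2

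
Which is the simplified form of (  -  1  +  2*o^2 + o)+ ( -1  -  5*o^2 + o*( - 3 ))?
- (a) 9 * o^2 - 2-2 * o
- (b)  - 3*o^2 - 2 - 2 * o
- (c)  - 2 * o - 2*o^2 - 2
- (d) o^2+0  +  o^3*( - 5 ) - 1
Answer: b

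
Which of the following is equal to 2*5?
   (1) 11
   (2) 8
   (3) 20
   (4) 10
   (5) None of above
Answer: 4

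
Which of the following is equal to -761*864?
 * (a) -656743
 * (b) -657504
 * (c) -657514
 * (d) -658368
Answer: b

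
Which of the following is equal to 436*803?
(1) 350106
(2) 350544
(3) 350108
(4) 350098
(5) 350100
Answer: 3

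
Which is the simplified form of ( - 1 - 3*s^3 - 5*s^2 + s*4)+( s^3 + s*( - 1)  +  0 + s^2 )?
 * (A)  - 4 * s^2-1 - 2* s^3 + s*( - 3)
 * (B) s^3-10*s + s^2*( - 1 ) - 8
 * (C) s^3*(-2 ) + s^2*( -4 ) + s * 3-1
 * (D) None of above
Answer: C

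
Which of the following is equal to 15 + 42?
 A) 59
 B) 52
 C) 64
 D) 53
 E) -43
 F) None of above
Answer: F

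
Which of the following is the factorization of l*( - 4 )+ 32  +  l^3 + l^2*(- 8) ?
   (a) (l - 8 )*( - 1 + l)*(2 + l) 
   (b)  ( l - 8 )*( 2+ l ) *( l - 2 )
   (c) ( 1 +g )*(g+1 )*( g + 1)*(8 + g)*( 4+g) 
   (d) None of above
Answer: b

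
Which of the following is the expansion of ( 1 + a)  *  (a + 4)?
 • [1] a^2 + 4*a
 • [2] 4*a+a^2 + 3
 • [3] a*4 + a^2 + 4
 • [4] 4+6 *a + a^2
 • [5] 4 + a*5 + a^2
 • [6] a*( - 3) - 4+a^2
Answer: 5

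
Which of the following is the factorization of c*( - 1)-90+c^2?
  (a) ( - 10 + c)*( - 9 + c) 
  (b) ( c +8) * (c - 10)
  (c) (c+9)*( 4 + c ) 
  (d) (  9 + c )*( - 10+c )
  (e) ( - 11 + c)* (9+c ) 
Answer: d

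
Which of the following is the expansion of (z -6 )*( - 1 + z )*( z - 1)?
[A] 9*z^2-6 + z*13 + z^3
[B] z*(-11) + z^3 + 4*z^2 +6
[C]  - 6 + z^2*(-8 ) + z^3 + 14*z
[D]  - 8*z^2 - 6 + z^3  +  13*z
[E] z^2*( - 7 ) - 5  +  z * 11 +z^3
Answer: D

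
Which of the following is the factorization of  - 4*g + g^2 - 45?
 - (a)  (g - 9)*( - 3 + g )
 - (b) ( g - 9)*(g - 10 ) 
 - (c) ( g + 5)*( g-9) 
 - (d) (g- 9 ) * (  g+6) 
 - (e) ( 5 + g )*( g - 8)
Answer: c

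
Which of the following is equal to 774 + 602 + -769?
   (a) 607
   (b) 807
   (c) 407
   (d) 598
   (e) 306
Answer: a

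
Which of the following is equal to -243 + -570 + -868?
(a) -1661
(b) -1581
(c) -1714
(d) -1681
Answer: d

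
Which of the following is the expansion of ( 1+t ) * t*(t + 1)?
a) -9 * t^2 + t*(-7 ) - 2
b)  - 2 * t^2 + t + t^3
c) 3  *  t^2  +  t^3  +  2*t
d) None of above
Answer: d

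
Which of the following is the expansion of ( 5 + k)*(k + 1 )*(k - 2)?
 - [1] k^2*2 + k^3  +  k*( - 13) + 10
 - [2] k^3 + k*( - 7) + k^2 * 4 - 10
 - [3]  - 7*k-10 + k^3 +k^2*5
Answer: 2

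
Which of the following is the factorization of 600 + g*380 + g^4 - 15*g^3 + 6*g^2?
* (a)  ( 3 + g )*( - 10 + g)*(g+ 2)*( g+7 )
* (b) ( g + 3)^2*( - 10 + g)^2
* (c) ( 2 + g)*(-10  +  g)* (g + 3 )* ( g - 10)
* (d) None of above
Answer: c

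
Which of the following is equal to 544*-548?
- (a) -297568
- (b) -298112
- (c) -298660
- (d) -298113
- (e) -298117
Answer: b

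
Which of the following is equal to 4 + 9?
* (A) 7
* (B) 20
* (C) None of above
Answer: C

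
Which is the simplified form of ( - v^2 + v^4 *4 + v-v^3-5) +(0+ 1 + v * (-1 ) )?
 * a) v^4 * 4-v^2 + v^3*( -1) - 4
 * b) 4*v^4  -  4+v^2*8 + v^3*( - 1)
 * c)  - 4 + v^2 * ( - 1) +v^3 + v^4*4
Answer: a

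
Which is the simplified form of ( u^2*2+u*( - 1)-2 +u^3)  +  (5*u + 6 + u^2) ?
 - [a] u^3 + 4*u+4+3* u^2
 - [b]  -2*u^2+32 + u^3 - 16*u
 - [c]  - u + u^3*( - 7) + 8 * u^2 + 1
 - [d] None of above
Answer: a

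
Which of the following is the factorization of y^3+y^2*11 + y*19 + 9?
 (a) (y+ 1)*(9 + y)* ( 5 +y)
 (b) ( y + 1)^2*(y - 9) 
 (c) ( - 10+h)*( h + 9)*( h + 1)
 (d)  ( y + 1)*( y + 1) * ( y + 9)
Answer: d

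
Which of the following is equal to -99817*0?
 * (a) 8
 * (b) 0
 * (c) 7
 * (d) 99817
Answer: b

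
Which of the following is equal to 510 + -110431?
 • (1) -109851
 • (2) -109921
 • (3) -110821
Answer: 2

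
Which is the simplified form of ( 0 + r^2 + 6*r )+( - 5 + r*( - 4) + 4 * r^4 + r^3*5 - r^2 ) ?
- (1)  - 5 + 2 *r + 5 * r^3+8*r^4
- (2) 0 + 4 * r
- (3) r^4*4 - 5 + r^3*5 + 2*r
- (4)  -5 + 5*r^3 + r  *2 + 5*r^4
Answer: 3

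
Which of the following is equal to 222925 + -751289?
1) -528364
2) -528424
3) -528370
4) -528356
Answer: 1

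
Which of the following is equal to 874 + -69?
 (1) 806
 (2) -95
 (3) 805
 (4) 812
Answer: 3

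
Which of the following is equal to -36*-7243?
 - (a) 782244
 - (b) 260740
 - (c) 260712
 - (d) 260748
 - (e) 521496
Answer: d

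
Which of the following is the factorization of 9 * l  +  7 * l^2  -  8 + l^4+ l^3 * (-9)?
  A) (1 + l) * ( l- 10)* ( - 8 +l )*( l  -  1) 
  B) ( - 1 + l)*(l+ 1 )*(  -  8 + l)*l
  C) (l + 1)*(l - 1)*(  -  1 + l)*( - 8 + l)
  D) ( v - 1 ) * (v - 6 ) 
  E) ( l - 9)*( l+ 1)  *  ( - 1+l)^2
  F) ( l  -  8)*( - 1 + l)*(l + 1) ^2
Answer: C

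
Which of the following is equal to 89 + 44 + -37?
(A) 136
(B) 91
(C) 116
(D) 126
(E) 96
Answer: E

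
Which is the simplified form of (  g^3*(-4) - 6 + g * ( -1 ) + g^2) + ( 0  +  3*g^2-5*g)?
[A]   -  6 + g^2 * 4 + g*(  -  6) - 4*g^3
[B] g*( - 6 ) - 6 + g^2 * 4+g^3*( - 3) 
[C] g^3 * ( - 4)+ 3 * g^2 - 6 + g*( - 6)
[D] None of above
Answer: A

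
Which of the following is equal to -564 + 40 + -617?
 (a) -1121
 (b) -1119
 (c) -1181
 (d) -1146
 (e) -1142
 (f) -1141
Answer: f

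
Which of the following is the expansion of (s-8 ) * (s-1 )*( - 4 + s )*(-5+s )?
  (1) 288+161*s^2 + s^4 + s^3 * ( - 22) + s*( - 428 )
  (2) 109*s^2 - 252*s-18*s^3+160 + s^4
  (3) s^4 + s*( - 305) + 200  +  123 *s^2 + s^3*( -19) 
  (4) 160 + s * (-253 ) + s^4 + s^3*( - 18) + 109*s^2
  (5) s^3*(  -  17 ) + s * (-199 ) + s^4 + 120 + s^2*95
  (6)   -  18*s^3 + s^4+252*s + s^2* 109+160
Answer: 2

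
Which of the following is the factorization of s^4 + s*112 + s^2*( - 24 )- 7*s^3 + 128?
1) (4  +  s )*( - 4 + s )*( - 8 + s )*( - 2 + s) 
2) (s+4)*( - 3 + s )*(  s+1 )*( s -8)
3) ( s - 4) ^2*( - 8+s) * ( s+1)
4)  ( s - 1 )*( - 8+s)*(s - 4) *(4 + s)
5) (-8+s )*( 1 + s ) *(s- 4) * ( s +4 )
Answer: 5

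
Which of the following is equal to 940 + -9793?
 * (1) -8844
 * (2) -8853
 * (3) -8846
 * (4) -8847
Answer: 2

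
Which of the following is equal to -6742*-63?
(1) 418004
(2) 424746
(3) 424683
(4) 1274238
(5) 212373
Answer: 2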